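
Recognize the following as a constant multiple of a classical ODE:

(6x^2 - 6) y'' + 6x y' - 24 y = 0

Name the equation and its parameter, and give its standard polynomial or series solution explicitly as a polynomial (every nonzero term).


All three coefficients share the factor -6; dividing through by -6 gives  (1 - x^2) y'' - x y' + 4 y = 0.
This matches the Chebyshev equation (1 - x^2) y'' - x y' + n^2 y = 0 (note the -x y' term, not -2x y') with n^2 = 4, so n = 2; the polynomial solution is T_2(x).
With y = sum_k a_k x^k, matching x^k gives (k+2)(k+1) a_{k+2} = (k^2 - n^2) a_k = (k - 2)(k + 2) a_k. The right side vanishes at k = 2, so the series with the parity of 2 terminates at degree 2.
Standard normalization: leading coefficient of T_n is 2^(n-1), so a_2 = 2^1 = 2. Work downward with a_k = (k+1)(k+2) a_{k+2} / ((k - 2)(k + 2)):
  a_0 = (1)(2)(2) / ((0 - 2)(0 + 2)) = 4/(-4) = -1
Hence T_2(x) = 2 x^2 - 1.

T_2(x); series = 2 x^2 - 1


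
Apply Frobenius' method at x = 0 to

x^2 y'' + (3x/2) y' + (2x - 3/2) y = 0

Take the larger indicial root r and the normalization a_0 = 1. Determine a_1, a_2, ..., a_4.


Write in Frobenius form y'' + (p(x)/x) y' + (q(x)/x^2) y = 0:
  p(x) = 3/2,  q(x) = 2x - 3/2.
Indicial equation: r(r-1) + (3/2) r + (-3/2) = 0 -> roots r_1 = 1, r_2 = -3/2.
Take r = r_1 = 1. Let y(x) = x^r sum_{n>=0} a_n x^n with a_0 = 1.
Substitute y = x^r sum a_n x^n and match x^{r+n}. The recurrence is
  D(n) a_n + 2 a_{n-1} = 0,  where D(n) = (r+n)(r+n-1) + (3/2)(r+n) + (-3/2).
  a_n = -2 / D(n) * a_{n-1}.
Since the indicial polynomial factors as (r - r_1)(r - r_2), D(n) = (r_1 + n - r_1)(r_1 + n - r_2) = n(n + 5/2).
Evaluating step by step (a_0 = 1):
  n = 1: D(1) = 1(1 + 5/2) = 7/2; numerator = -2(1) = -2; a_1 = (-2)/(7/2) = -4/7
  n = 2: D(2) = 2(2 + 5/2) = 9; numerator = -2(-4/7) = 8/7; a_2 = (8/7)/(9) = 8/63
  n = 3: D(3) = 3(3 + 5/2) = 33/2; numerator = -2(8/63) = -16/63; a_3 = (-16/63)/(33/2) = -32/2079
  n = 4: D(4) = 4(4 + 5/2) = 26; numerator = -2(-32/2079) = 64/2079; a_4 = (64/2079)/(26) = 32/27027

r = 1; a_0 = 1; a_1 = -4/7; a_2 = 8/63; a_3 = -32/2079; a_4 = 32/27027


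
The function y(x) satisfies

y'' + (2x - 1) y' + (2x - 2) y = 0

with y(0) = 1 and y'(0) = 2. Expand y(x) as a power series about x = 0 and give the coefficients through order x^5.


Ansatz: y(x) = sum_{n>=0} a_n x^n, so y'(x) = sum_{n>=1} n a_n x^(n-1) and y''(x) = sum_{n>=2} n(n-1) a_n x^(n-2).
Substitute into P(x) y'' + Q(x) y' + R(x) y = 0 with P(x) = 1, Q(x) = 2x - 1, R(x) = 2x - 2, and match powers of x.
Initial conditions: a_0 = 1, a_1 = 2.
Setting the coefficient of each power of x to zero and solving order by order (substituting the coefficients already found):
  x^0: 2 a_2 - a_1 - 2 a_0 = 0  ->  2 a_2 = a_1 + 2 a_0 = 4  ->  a_2 = 2
  x^1: 6 a_3 - 2 a_2 + 2 a_0 = 0  ->  6 a_3 = 2 a_2 - 2 a_0 = 2  ->  a_3 = 1/3
  x^2: 12 a_4 - 3 a_3 + 2 a_2 + 2 a_1 = 0  ->  12 a_4 = 3 a_3 - 2 a_2 - 2 a_1 = -7  ->  a_4 = -7/12
  x^3: 20 a_5 - 4 a_4 + 4 a_3 + 2 a_2 = 0  ->  20 a_5 = 4 a_4 - 4 a_3 - 2 a_2 = -23/3  ->  a_5 = -23/60
Truncated series: y(x) = 1 + 2 x + 2 x^2 + (1/3) x^3 - (7/12) x^4 - (23/60) x^5 + O(x^6).

a_0 = 1; a_1 = 2; a_2 = 2; a_3 = 1/3; a_4 = -7/12; a_5 = -23/60


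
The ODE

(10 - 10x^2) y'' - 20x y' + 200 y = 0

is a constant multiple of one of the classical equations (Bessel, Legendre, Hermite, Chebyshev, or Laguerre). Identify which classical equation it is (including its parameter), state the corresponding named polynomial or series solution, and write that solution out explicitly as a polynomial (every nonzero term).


All three coefficients share the factor 10; dividing through by 10 gives  (1 - x^2) y'' - 2x y' + 20 y = 0.
This matches the Legendre equation (1 - x^2) y'' - 2x y' + n(n+1) y = 0 (note the -2x y' term) with n(n+1) = 20, so n = 4; the polynomial solution is P_4(x).
With y = sum_k a_k x^k, matching x^k gives (k+2)(k+1) a_{k+2} = [k(k+1) - n(n+1)] a_k = (k - 4)(k + 5) a_k. The right side vanishes at k = 4, so the series with the parity of 4 terminates at degree 4.
Standard normalization (P_n(1) = 1): leading coefficient (2n)!/(2^n (n!)^2) = 40320/(16*576) = 35/8, so a_4 = 35/8. Work downward with a_k = (k+1)(k+2) a_{k+2} / ((k - 4)(k + 5)):
  a_2 = (3)(4)(35/8) / ((2 - 4)(2 + 5)) = (105/2)/(-14) = -15/4
  a_0 = (1)(2)(-15/4) / ((0 - 4)(0 + 5)) = (-15/2)/(-20) = 3/8
Hence P_4(x) = 35 x^4/8 - 15 x^2/4 + 3/8.

P_4(x); series = 35 x^4/8 - 15 x^2/4 + 3/8


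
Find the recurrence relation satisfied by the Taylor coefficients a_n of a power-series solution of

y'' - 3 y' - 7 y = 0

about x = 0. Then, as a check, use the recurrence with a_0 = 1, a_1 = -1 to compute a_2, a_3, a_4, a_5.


Substitute y = sum_n a_n x^n.
y''(x) has coefficient (n+2)(n+1) a_{n+2} at x^n;
-3 y'(x) has coefficient -3 (n+1) a_{n+1} at x^n;
-7 y(x) has coefficient -7 a_n at x^n.
Matching x^n: (n+2)(n+1) a_{n+2} - 3 (n+1) a_{n+1} - 7 a_n = 0.
Thus a_{n+2} = [3 (n+1) a_{n+1} + 7 a_n] / ((n+1)(n+2)).

Check with a_0 = 1, a_1 = -1 (apply the recurrence for n = 0, 1, 2, 3): a_0 = 1, a_1 = -1, a_2 = 2, a_3 = 5/6, a_4 = 43/24, a_5 = 41/30.

a_(n+2) = [3 (n+1) a_(n+1) + 7 a_n] / ((n+1)(n+2)); check: a_0 = 1, a_1 = -1, a_2 = 2, a_3 = 5/6, a_4 = 43/24, a_5 = 41/30


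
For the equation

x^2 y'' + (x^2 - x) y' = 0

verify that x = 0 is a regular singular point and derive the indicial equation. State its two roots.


Divide by x^2 to reach normal form y'' + P_1(x) y' + P_2(x) y = 0 with P_1(x) = 1 - 1/x and P_2(x) = 0.
x = 0 is a singular point because the y'-coefficient 1 - 1/x has a pole at x = 0.
It is a regular singular point because x P_1(x) = p(x) = x - 1 and x^2 P_2(x) = q(x) = 0 are polynomials, hence analytic at x = 0.
p(0) = -1,  q(0) = 0.
Indicial equation: r(r-1) + p(0) r + q(0) = 0, i.e. r^2 + (p(0) - 1) r + q(0) = 0, i.e. r^2 - 2 r = 0.
Discriminant: (-2)^2 - 4(0) = 4, so r = (2 ± 2)/2.
Solving: r_1 = 2, r_2 = 0.

indicial: r^2 - 2 r = 0; roots r_1 = 2, r_2 = 0


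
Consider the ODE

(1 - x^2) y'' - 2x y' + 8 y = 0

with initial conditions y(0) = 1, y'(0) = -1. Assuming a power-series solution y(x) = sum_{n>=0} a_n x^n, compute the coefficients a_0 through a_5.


Ansatz: y(x) = sum_{n>=0} a_n x^n, so y'(x) = sum_{n>=1} n a_n x^(n-1) and y''(x) = sum_{n>=2} n(n-1) a_n x^(n-2).
Substitute into P(x) y'' + Q(x) y' + R(x) y = 0 with P(x) = 1 - x^2, Q(x) = -2x, R(x) = 8, and match powers of x.
Initial conditions: a_0 = 1, a_1 = -1.
Setting the coefficient of each power of x to zero and solving order by order (substituting the coefficients already found):
  x^0: 2 a_2 + 8 a_0 = 0  ->  2 a_2 = -8 a_0 = -8  ->  a_2 = -4
  x^1: 6 a_3 + 6 a_1 = 0  ->  6 a_3 = -6 a_1 = 6  ->  a_3 = 1
  x^2: 12 a_4 + 2 a_2 = 0  ->  12 a_4 = -2 a_2 = 8  ->  a_4 = 2/3
  x^3: 20 a_5 - 4 a_3 = 0  ->  20 a_5 = 4 a_3 = 4  ->  a_5 = 1/5
Truncated series: y(x) = 1 - x - 4 x^2 + x^3 + (2/3) x^4 + (1/5) x^5 + O(x^6).

a_0 = 1; a_1 = -1; a_2 = -4; a_3 = 1; a_4 = 2/3; a_5 = 1/5


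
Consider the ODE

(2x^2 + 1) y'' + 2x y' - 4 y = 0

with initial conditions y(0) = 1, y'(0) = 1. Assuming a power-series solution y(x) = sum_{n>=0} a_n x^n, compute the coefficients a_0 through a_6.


Ansatz: y(x) = sum_{n>=0} a_n x^n, so y'(x) = sum_{n>=1} n a_n x^(n-1) and y''(x) = sum_{n>=2} n(n-1) a_n x^(n-2).
Substitute into P(x) y'' + Q(x) y' + R(x) y = 0 with P(x) = 2x^2 + 1, Q(x) = 2x, R(x) = -4, and match powers of x.
Initial conditions: a_0 = 1, a_1 = 1.
Setting the coefficient of each power of x to zero and solving order by order (substituting the coefficients already found):
  x^0: 2 a_2 - 4 a_0 = 0  ->  2 a_2 = 4 a_0 = 4  ->  a_2 = 2
  x^1: 6 a_3 - 2 a_1 = 0  ->  6 a_3 = 2 a_1 = 2  ->  a_3 = 1/3
  x^2: 12 a_4 + 4 a_2 = 0  ->  12 a_4 = -4 a_2 = -8  ->  a_4 = -2/3
  x^3: 20 a_5 + 14 a_3 = 0  ->  20 a_5 = -14 a_3 = -14/3  ->  a_5 = -7/30
  x^4: 30 a_6 + 28 a_4 = 0  ->  30 a_6 = -28 a_4 = 56/3  ->  a_6 = 28/45
Truncated series: y(x) = 1 + x + 2 x^2 + (1/3) x^3 - (2/3) x^4 - (7/30) x^5 + (28/45) x^6 + O(x^7).

a_0 = 1; a_1 = 1; a_2 = 2; a_3 = 1/3; a_4 = -2/3; a_5 = -7/30; a_6 = 28/45


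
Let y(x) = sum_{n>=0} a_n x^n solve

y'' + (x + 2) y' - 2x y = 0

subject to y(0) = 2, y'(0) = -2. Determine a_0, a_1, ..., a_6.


Ansatz: y(x) = sum_{n>=0} a_n x^n, so y'(x) = sum_{n>=1} n a_n x^(n-1) and y''(x) = sum_{n>=2} n(n-1) a_n x^(n-2).
Substitute into P(x) y'' + Q(x) y' + R(x) y = 0 with P(x) = 1, Q(x) = x + 2, R(x) = -2x, and match powers of x.
Initial conditions: a_0 = 2, a_1 = -2.
Setting the coefficient of each power of x to zero and solving order by order (substituting the coefficients already found):
  x^0: 2 a_2 + 2 a_1 = 0  ->  2 a_2 = -2 a_1 = 4  ->  a_2 = 2
  x^1: 6 a_3 + 4 a_2 + a_1 - 2 a_0 = 0  ->  6 a_3 = -4 a_2 - a_1 + 2 a_0 = -2  ->  a_3 = -1/3
  x^2: 12 a_4 + 6 a_3 + 2 a_2 - 2 a_1 = 0  ->  12 a_4 = -6 a_3 - 2 a_2 + 2 a_1 = -6  ->  a_4 = -1/2
  x^3: 20 a_5 + 8 a_4 + 3 a_3 - 2 a_2 = 0  ->  20 a_5 = -8 a_4 - 3 a_3 + 2 a_2 = 9  ->  a_5 = 9/20
  x^4: 30 a_6 + 10 a_5 + 4 a_4 - 2 a_3 = 0  ->  30 a_6 = -10 a_5 - 4 a_4 + 2 a_3 = -19/6  ->  a_6 = -19/180
Truncated series: y(x) = 2 - 2 x + 2 x^2 - (1/3) x^3 - (1/2) x^4 + (9/20) x^5 - (19/180) x^6 + O(x^7).

a_0 = 2; a_1 = -2; a_2 = 2; a_3 = -1/3; a_4 = -1/2; a_5 = 9/20; a_6 = -19/180


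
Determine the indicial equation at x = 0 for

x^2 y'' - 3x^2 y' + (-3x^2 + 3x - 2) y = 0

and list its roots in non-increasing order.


Divide by x^2 to reach normal form y'' + P_1(x) y' + P_2(x) y = 0 with P_1(x) = -3 and P_2(x) = -3 + 3/x - 2/x^2.
x = 0 is a singular point because the y-coefficient -3 + 3/x - 2/x^2 has a pole at x = 0.
It is a regular singular point because x P_1(x) = p(x) = -3x and x^2 P_2(x) = q(x) = -3x^2 + 3x - 2 are polynomials, hence analytic at x = 0.
p(0) = 0,  q(0) = -2.
Indicial equation: r(r-1) + p(0) r + q(0) = 0, i.e. r^2 + (p(0) - 1) r + q(0) = 0, i.e. r^2 - 1 r - 2 = 0.
Discriminant: (-1)^2 - 4(-2) = 9, so r = (1 ± 3)/2.
Solving: r_1 = 2, r_2 = -1.

indicial: r^2 - 1 r - 2 = 0; roots r_1 = 2, r_2 = -1


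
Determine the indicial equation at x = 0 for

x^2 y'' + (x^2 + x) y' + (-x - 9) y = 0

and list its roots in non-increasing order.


Divide by x^2 to reach normal form y'' + P_1(x) y' + P_2(x) y = 0 with P_1(x) = 1 + 1/x and P_2(x) = -1/x - 9/x^2.
x = 0 is a singular point because the y'-coefficient 1 + 1/x has a pole at x = 0 and the y-coefficient -1/x - 9/x^2 has a pole at x = 0.
It is a regular singular point because x P_1(x) = p(x) = x + 1 and x^2 P_2(x) = q(x) = -x - 9 are polynomials, hence analytic at x = 0.
p(0) = 1,  q(0) = -9.
Indicial equation: r(r-1) + p(0) r + q(0) = 0, i.e. r^2 + (p(0) - 1) r + q(0) = 0, i.e. r^2 - 9 = 0.
Discriminant: (0)^2 - 4(-9) = 36, so r = (0 ± 6)/2.
Solving: r_1 = 3, r_2 = -3.

indicial: r^2 - 9 = 0; roots r_1 = 3, r_2 = -3


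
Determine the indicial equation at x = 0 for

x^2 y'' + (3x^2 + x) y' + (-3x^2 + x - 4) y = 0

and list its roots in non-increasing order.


Divide by x^2 to reach normal form y'' + P_1(x) y' + P_2(x) y = 0 with P_1(x) = 3 + 1/x and P_2(x) = -3 + 1/x - 4/x^2.
x = 0 is a singular point because the y'-coefficient 3 + 1/x has a pole at x = 0 and the y-coefficient -3 + 1/x - 4/x^2 has a pole at x = 0.
It is a regular singular point because x P_1(x) = p(x) = 3x + 1 and x^2 P_2(x) = q(x) = -3x^2 + x - 4 are polynomials, hence analytic at x = 0.
p(0) = 1,  q(0) = -4.
Indicial equation: r(r-1) + p(0) r + q(0) = 0, i.e. r^2 + (p(0) - 1) r + q(0) = 0, i.e. r^2 - 4 = 0.
Discriminant: (0)^2 - 4(-4) = 16, so r = (0 ± 4)/2.
Solving: r_1 = 2, r_2 = -2.

indicial: r^2 - 4 = 0; roots r_1 = 2, r_2 = -2


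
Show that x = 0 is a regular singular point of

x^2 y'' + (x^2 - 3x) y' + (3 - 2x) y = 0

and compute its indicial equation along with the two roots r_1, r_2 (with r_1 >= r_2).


Divide by x^2 to reach normal form y'' + P_1(x) y' + P_2(x) y = 0 with P_1(x) = 1 - 3/x and P_2(x) = -2/x + 3/x^2.
x = 0 is a singular point because the y'-coefficient 1 - 3/x has a pole at x = 0 and the y-coefficient -2/x + 3/x^2 has a pole at x = 0.
It is a regular singular point because x P_1(x) = p(x) = x - 3 and x^2 P_2(x) = q(x) = 3 - 2x are polynomials, hence analytic at x = 0.
p(0) = -3,  q(0) = 3.
Indicial equation: r(r-1) + p(0) r + q(0) = 0, i.e. r^2 + (p(0) - 1) r + q(0) = 0, i.e. r^2 - 4 r + 3 = 0.
Discriminant: (-4)^2 - 4(3) = 4, so r = (4 ± 2)/2.
Solving: r_1 = 3, r_2 = 1.

indicial: r^2 - 4 r + 3 = 0; roots r_1 = 3, r_2 = 1


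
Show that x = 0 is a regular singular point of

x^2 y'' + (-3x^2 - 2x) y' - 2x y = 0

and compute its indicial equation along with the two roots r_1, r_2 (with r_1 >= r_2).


Divide by x^2 to reach normal form y'' + P_1(x) y' + P_2(x) y = 0 with P_1(x) = -3 - 2/x and P_2(x) = -2/x.
x = 0 is a singular point because the y'-coefficient -3 - 2/x has a pole at x = 0 and the y-coefficient -2/x has a pole at x = 0.
It is a regular singular point because x P_1(x) = p(x) = -3x - 2 and x^2 P_2(x) = q(x) = -2x are polynomials, hence analytic at x = 0.
p(0) = -2,  q(0) = 0.
Indicial equation: r(r-1) + p(0) r + q(0) = 0, i.e. r^2 + (p(0) - 1) r + q(0) = 0, i.e. r^2 - 3 r = 0.
Discriminant: (-3)^2 - 4(0) = 9, so r = (3 ± 3)/2.
Solving: r_1 = 3, r_2 = 0.

indicial: r^2 - 3 r = 0; roots r_1 = 3, r_2 = 0


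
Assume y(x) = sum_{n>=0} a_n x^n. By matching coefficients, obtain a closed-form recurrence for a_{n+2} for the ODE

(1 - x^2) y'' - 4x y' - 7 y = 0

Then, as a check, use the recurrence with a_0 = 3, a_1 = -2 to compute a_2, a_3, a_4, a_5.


Substitute y = sum_n a_n x^n.
(1 - 1 x^2) y'' contributes (n+2)(n+1) a_{n+2} - n(n-1) a_n at x^n.
-4 x y'(x) contributes -4 n a_n at x^n.
-7 y(x) contributes -7 a_n at x^n.
Matching x^n: (n+2)(n+1) a_{n+2} + (-n(n-1) - 4 n - 7) a_n = 0.
Thus a_{n+2} = (n(n-1) + 4 n + 7) / ((n+1)(n+2)) * a_n.

Check with a_0 = 3, a_1 = -2 (apply the recurrence for n = 0, 1, 2, 3): a_0 = 3, a_1 = -2, a_2 = 21/2, a_3 = -11/3, a_4 = 119/8, a_5 = -55/12.

a_(n+2) = (n(n-1) + 4 n + 7) / ((n+1)(n+2)) * a_n; check: a_0 = 3, a_1 = -2, a_2 = 21/2, a_3 = -11/3, a_4 = 119/8, a_5 = -55/12


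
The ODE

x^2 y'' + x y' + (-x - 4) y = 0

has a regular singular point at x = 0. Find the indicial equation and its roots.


Divide by x^2 to reach normal form y'' + P_1(x) y' + P_2(x) y = 0 with P_1(x) = 1/x and P_2(x) = -1/x - 4/x^2.
x = 0 is a singular point because the y'-coefficient 1/x has a pole at x = 0 and the y-coefficient -1/x - 4/x^2 has a pole at x = 0.
It is a regular singular point because x P_1(x) = p(x) = 1 and x^2 P_2(x) = q(x) = -x - 4 are polynomials, hence analytic at x = 0.
p(0) = 1,  q(0) = -4.
Indicial equation: r(r-1) + p(0) r + q(0) = 0, i.e. r^2 + (p(0) - 1) r + q(0) = 0, i.e. r^2 - 4 = 0.
Discriminant: (0)^2 - 4(-4) = 16, so r = (0 ± 4)/2.
Solving: r_1 = 2, r_2 = -2.

indicial: r^2 - 4 = 0; roots r_1 = 2, r_2 = -2


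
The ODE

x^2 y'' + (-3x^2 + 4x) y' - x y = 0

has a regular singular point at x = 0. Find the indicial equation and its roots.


Divide by x^2 to reach normal form y'' + P_1(x) y' + P_2(x) y = 0 with P_1(x) = -3 + 4/x and P_2(x) = -1/x.
x = 0 is a singular point because the y'-coefficient -3 + 4/x has a pole at x = 0 and the y-coefficient -1/x has a pole at x = 0.
It is a regular singular point because x P_1(x) = p(x) = 4 - 3x and x^2 P_2(x) = q(x) = -x are polynomials, hence analytic at x = 0.
p(0) = 4,  q(0) = 0.
Indicial equation: r(r-1) + p(0) r + q(0) = 0, i.e. r^2 + (p(0) - 1) r + q(0) = 0, i.e. r^2 + 3 r = 0.
Discriminant: (3)^2 - 4(0) = 9, so r = (-3 ± 3)/2.
Solving: r_1 = 0, r_2 = -3.

indicial: r^2 + 3 r = 0; roots r_1 = 0, r_2 = -3


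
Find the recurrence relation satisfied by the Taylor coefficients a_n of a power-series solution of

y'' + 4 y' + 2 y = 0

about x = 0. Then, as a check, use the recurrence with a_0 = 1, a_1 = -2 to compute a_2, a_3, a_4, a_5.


Substitute y = sum_n a_n x^n.
y''(x) has coefficient (n+2)(n+1) a_{n+2} at x^n;
4 y'(x) has coefficient 4 (n+1) a_{n+1} at x^n;
2 y(x) has coefficient 2 a_n at x^n.
Matching x^n: (n+2)(n+1) a_{n+2} + 4 (n+1) a_{n+1} + 2 a_n = 0.
Thus a_{n+2} = [-4 (n+1) a_{n+1} - 2 a_n] / ((n+1)(n+2)).

Check with a_0 = 1, a_1 = -2 (apply the recurrence for n = 0, 1, 2, 3): a_0 = 1, a_1 = -2, a_2 = 3, a_3 = -10/3, a_4 = 17/6, a_5 = -29/15.

a_(n+2) = [-4 (n+1) a_(n+1) - 2 a_n] / ((n+1)(n+2)); check: a_0 = 1, a_1 = -2, a_2 = 3, a_3 = -10/3, a_4 = 17/6, a_5 = -29/15


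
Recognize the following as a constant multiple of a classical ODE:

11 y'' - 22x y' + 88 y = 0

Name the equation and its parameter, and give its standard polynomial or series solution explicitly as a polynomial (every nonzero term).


All three coefficients share the factor 11; dividing through by 11 gives  y'' - 2x y' + 8 y = 0.
This matches the Hermite equation y'' - 2x y' + 2n y = 0 with 2n = 8, so n = 4; the polynomial solution is H_4(x).
With y = sum_k a_k x^k, matching x^k gives (k+2)(k+1) a_{k+2} = 2(k - n) a_k = 2(k - 4) a_k. The right side vanishes at k = 4, so the series with the parity of 4 terminates at degree 4.
Standard normalization: leading coefficient of H_n is 2^n, so a_4 = 2^4 = 16. Work downward with a_k = (k+1)(k+2) a_{k+2} / (2(k - n)):
  a_2 = (3)(4)(16) / (2(2 - 4)) = 192/(-4) = -48
  a_0 = (1)(2)(-48) / (2(0 - 4)) = -96/(-8) = 12
Hence H_4(x) = 16 x^4 - 48 x^2 + 12.

H_4(x); series = 16 x^4 - 48 x^2 + 12


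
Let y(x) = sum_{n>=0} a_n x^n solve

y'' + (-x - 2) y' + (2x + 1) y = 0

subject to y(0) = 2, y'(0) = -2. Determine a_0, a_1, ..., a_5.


Ansatz: y(x) = sum_{n>=0} a_n x^n, so y'(x) = sum_{n>=1} n a_n x^(n-1) and y''(x) = sum_{n>=2} n(n-1) a_n x^(n-2).
Substitute into P(x) y'' + Q(x) y' + R(x) y = 0 with P(x) = 1, Q(x) = -x - 2, R(x) = 2x + 1, and match powers of x.
Initial conditions: a_0 = 2, a_1 = -2.
Setting the coefficient of each power of x to zero and solving order by order (substituting the coefficients already found):
  x^0: 2 a_2 - 2 a_1 + a_0 = 0  ->  2 a_2 = 2 a_1 - a_0 = -6  ->  a_2 = -3
  x^1: 6 a_3 - 4 a_2 + 2 a_0 = 0  ->  6 a_3 = 4 a_2 - 2 a_0 = -16  ->  a_3 = -8/3
  x^2: 12 a_4 - 6 a_3 - a_2 + 2 a_1 = 0  ->  12 a_4 = 6 a_3 + a_2 - 2 a_1 = -15  ->  a_4 = -5/4
  x^3: 20 a_5 - 8 a_4 - 2 a_3 + 2 a_2 = 0  ->  20 a_5 = 8 a_4 + 2 a_3 - 2 a_2 = -28/3  ->  a_5 = -7/15
Truncated series: y(x) = 2 - 2 x - 3 x^2 - (8/3) x^3 - (5/4) x^4 - (7/15) x^5 + O(x^6).

a_0 = 2; a_1 = -2; a_2 = -3; a_3 = -8/3; a_4 = -5/4; a_5 = -7/15


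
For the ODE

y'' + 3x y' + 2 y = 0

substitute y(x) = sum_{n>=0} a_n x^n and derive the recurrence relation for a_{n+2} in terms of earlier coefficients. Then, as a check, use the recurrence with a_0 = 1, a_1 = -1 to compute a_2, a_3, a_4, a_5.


Substitute y = sum_n a_n x^n.
y''(x) has coefficient (n+2)(n+1) a_{n+2} at x^n;
3 x y'(x) has coefficient 3 n a_n at x^n (shift);
2 y(x) has coefficient 2 a_n at x^n.
Matching x^n: (n+2)(n+1) a_{n+2} + (3n + 2) a_n = 0.
Thus a_{n+2} = (-3n - 2) / ((n+1)(n+2)) * a_n.

Check with a_0 = 1, a_1 = -1 (apply the recurrence for n = 0, 1, 2, 3): a_0 = 1, a_1 = -1, a_2 = -1, a_3 = 5/6, a_4 = 2/3, a_5 = -11/24.

a_(n+2) = (-3n - 2) / ((n+1)(n+2)) * a_n; check: a_0 = 1, a_1 = -1, a_2 = -1, a_3 = 5/6, a_4 = 2/3, a_5 = -11/24


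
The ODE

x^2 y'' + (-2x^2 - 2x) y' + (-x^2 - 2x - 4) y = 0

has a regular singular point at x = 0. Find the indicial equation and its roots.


Divide by x^2 to reach normal form y'' + P_1(x) y' + P_2(x) y = 0 with P_1(x) = -2 - 2/x and P_2(x) = -1 - 2/x - 4/x^2.
x = 0 is a singular point because the y'-coefficient -2 - 2/x has a pole at x = 0 and the y-coefficient -1 - 2/x - 4/x^2 has a pole at x = 0.
It is a regular singular point because x P_1(x) = p(x) = -2x - 2 and x^2 P_2(x) = q(x) = -x^2 - 2x - 4 are polynomials, hence analytic at x = 0.
p(0) = -2,  q(0) = -4.
Indicial equation: r(r-1) + p(0) r + q(0) = 0, i.e. r^2 + (p(0) - 1) r + q(0) = 0, i.e. r^2 - 3 r - 4 = 0.
Discriminant: (-3)^2 - 4(-4) = 25, so r = (3 ± 5)/2.
Solving: r_1 = 4, r_2 = -1.

indicial: r^2 - 3 r - 4 = 0; roots r_1 = 4, r_2 = -1


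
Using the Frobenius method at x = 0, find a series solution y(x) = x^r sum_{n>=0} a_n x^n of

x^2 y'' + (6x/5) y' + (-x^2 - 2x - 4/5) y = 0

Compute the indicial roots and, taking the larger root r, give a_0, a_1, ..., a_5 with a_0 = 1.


Write in Frobenius form y'' + (p(x)/x) y' + (q(x)/x^2) y = 0:
  p(x) = 6/5,  q(x) = -x^2 - 2x - 4/5.
Indicial equation: r(r-1) + (6/5) r + (-4/5) = 0 -> roots r_1 = 4/5, r_2 = -1.
Take r = r_1 = 4/5. Let y(x) = x^r sum_{n>=0} a_n x^n with a_0 = 1.
Substitute y = x^r sum a_n x^n and match x^{r+n}. The recurrence is
  D(n) a_n - 2 a_{n-1} - 1 a_{n-2} = 0,  where D(n) = (r+n)(r+n-1) + (6/5)(r+n) + (-4/5).
  a_n = [2 a_{n-1} + 1 a_{n-2}] / D(n).
Since the indicial polynomial factors as (r - r_1)(r - r_2), D(n) = (r_1 + n - r_1)(r_1 + n - r_2) = n(n + 9/5).
Evaluating step by step (a_0 = 1):
  n = 1: D(1) = 1(1 + 9/5) = 14/5; numerator = 2(1) = 2; a_1 = (2)/(14/5) = 5/7
  n = 2: D(2) = 2(2 + 9/5) = 38/5; numerator = 2(5/7) + 1(1) = 17/7; a_2 = (17/7)/(38/5) = 85/266
  n = 3: D(3) = 3(3 + 9/5) = 72/5; numerator = 2(85/266) + 1(5/7) = 180/133; a_3 = (180/133)/(72/5) = 25/266
  n = 4: D(4) = 4(4 + 9/5) = 116/5; numerator = 2(25/266) + 1(85/266) = 135/266; a_4 = (135/266)/(116/5) = 675/30856
  n = 5: D(5) = 5(5 + 9/5) = 34; numerator = 2(675/30856) + 1(25/266) = 2125/15428; a_5 = (2125/15428)/(34) = 125/30856

r = 4/5; a_0 = 1; a_1 = 5/7; a_2 = 85/266; a_3 = 25/266; a_4 = 675/30856; a_5 = 125/30856


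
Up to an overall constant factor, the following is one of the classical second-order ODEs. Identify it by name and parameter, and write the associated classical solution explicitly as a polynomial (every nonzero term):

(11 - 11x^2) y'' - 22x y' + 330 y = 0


All three coefficients share the factor 11; dividing through by 11 gives  (1 - x^2) y'' - 2x y' + 30 y = 0.
This matches the Legendre equation (1 - x^2) y'' - 2x y' + n(n+1) y = 0 (note the -2x y' term) with n(n+1) = 30, so n = 5; the polynomial solution is P_5(x).
With y = sum_k a_k x^k, matching x^k gives (k+2)(k+1) a_{k+2} = [k(k+1) - n(n+1)] a_k = (k - 5)(k + 6) a_k. The right side vanishes at k = 5, so the series with the parity of 5 terminates at degree 5.
Standard normalization (P_n(1) = 1): leading coefficient (2n)!/(2^n (n!)^2) = 3628800/(32*14400) = 63/8, so a_5 = 63/8. Work downward with a_k = (k+1)(k+2) a_{k+2} / ((k - 5)(k + 6)):
  a_3 = (4)(5)(63/8) / ((3 - 5)(3 + 6)) = (315/2)/(-18) = -35/4
  a_1 = (2)(3)(-35/4) / ((1 - 5)(1 + 6)) = (-105/2)/(-28) = 15/8
Hence P_5(x) = 63 x^5/8 - 35 x^3/4 + 15 x/8.

P_5(x); series = 63 x^5/8 - 35 x^3/4 + 15 x/8


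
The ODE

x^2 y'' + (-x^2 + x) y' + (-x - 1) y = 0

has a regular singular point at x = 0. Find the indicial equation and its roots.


Divide by x^2 to reach normal form y'' + P_1(x) y' + P_2(x) y = 0 with P_1(x) = -1 + 1/x and P_2(x) = -1/x - 1/x^2.
x = 0 is a singular point because the y'-coefficient -1 + 1/x has a pole at x = 0 and the y-coefficient -1/x - 1/x^2 has a pole at x = 0.
It is a regular singular point because x P_1(x) = p(x) = 1 - x and x^2 P_2(x) = q(x) = -x - 1 are polynomials, hence analytic at x = 0.
p(0) = 1,  q(0) = -1.
Indicial equation: r(r-1) + p(0) r + q(0) = 0, i.e. r^2 + (p(0) - 1) r + q(0) = 0, i.e. r^2 - 1 = 0.
Discriminant: (0)^2 - 4(-1) = 4, so r = (0 ± 2)/2.
Solving: r_1 = 1, r_2 = -1.

indicial: r^2 - 1 = 0; roots r_1 = 1, r_2 = -1


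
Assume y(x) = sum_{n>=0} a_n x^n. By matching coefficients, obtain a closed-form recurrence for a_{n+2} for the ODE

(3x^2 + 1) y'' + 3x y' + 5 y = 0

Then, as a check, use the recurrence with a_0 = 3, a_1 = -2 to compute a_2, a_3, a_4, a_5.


Substitute y = sum_n a_n x^n.
(1 + 3 x^2) y'' contributes (n+2)(n+1) a_{n+2} + 3 n(n-1) a_n at x^n.
3 x y'(x) contributes 3 n a_n at x^n.
5 y(x) contributes 5 a_n at x^n.
Matching x^n: (n+2)(n+1) a_{n+2} + (3 n(n-1) + 3 n + 5) a_n = 0.
Thus a_{n+2} = (-3 n(n-1) - 3 n - 5) / ((n+1)(n+2)) * a_n.

Check with a_0 = 3, a_1 = -2 (apply the recurrence for n = 0, 1, 2, 3): a_0 = 3, a_1 = -2, a_2 = -15/2, a_3 = 8/3, a_4 = 85/8, a_5 = -64/15.

a_(n+2) = (-3 n(n-1) - 3 n - 5) / ((n+1)(n+2)) * a_n; check: a_0 = 3, a_1 = -2, a_2 = -15/2, a_3 = 8/3, a_4 = 85/8, a_5 = -64/15


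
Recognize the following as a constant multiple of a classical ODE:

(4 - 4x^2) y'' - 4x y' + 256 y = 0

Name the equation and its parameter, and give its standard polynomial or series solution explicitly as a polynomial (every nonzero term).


All three coefficients share the factor 4; dividing through by 4 gives  (1 - x^2) y'' - x y' + 64 y = 0.
This matches the Chebyshev equation (1 - x^2) y'' - x y' + n^2 y = 0 (note the -x y' term, not -2x y') with n^2 = 64, so n = 8; the polynomial solution is T_8(x).
With y = sum_k a_k x^k, matching x^k gives (k+2)(k+1) a_{k+2} = (k^2 - n^2) a_k = (k - 8)(k + 8) a_k. The right side vanishes at k = 8, so the series with the parity of 8 terminates at degree 8.
Standard normalization: leading coefficient of T_n is 2^(n-1), so a_8 = 2^7 = 128. Work downward with a_k = (k+1)(k+2) a_{k+2} / ((k - 8)(k + 8)):
  a_6 = (7)(8)(128) / ((6 - 8)(6 + 8)) = 7168/(-28) = -256
  a_4 = (5)(6)(-256) / ((4 - 8)(4 + 8)) = -7680/(-48) = 160
  a_2 = (3)(4)(160) / ((2 - 8)(2 + 8)) = 1920/(-60) = -32
  a_0 = (1)(2)(-32) / ((0 - 8)(0 + 8)) = -64/(-64) = 1
Hence T_8(x) = 128 x^8 - 256 x^6 + 160 x^4 - 32 x^2 + 1.

T_8(x); series = 128 x^8 - 256 x^6 + 160 x^4 - 32 x^2 + 1


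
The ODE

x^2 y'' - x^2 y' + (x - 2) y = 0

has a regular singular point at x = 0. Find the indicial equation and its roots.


Divide by x^2 to reach normal form y'' + P_1(x) y' + P_2(x) y = 0 with P_1(x) = -1 and P_2(x) = 1/x - 2/x^2.
x = 0 is a singular point because the y-coefficient 1/x - 2/x^2 has a pole at x = 0.
It is a regular singular point because x P_1(x) = p(x) = -x and x^2 P_2(x) = q(x) = x - 2 are polynomials, hence analytic at x = 0.
p(0) = 0,  q(0) = -2.
Indicial equation: r(r-1) + p(0) r + q(0) = 0, i.e. r^2 + (p(0) - 1) r + q(0) = 0, i.e. r^2 - 1 r - 2 = 0.
Discriminant: (-1)^2 - 4(-2) = 9, so r = (1 ± 3)/2.
Solving: r_1 = 2, r_2 = -1.

indicial: r^2 - 1 r - 2 = 0; roots r_1 = 2, r_2 = -1


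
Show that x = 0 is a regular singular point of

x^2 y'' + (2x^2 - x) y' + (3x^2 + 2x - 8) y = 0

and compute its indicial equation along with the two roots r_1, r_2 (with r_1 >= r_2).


Divide by x^2 to reach normal form y'' + P_1(x) y' + P_2(x) y = 0 with P_1(x) = 2 - 1/x and P_2(x) = 3 + 2/x - 8/x^2.
x = 0 is a singular point because the y'-coefficient 2 - 1/x has a pole at x = 0 and the y-coefficient 3 + 2/x - 8/x^2 has a pole at x = 0.
It is a regular singular point because x P_1(x) = p(x) = 2x - 1 and x^2 P_2(x) = q(x) = 3x^2 + 2x - 8 are polynomials, hence analytic at x = 0.
p(0) = -1,  q(0) = -8.
Indicial equation: r(r-1) + p(0) r + q(0) = 0, i.e. r^2 + (p(0) - 1) r + q(0) = 0, i.e. r^2 - 2 r - 8 = 0.
Discriminant: (-2)^2 - 4(-8) = 36, so r = (2 ± 6)/2.
Solving: r_1 = 4, r_2 = -2.

indicial: r^2 - 2 r - 8 = 0; roots r_1 = 4, r_2 = -2


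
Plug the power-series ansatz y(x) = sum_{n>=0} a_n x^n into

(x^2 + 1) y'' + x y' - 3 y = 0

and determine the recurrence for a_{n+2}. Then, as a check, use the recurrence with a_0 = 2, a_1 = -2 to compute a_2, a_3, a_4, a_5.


Substitute y = sum_n a_n x^n.
(1 + 1 x^2) y'' contributes (n+2)(n+1) a_{n+2} + n(n-1) a_n at x^n.
x y'(x) contributes n a_n at x^n.
-3 y(x) contributes -3 a_n at x^n.
Matching x^n: (n+2)(n+1) a_{n+2} + (n(n-1) + n - 3) a_n = 0.
Thus a_{n+2} = (-n(n-1) - n + 3) / ((n+1)(n+2)) * a_n.

Check with a_0 = 2, a_1 = -2 (apply the recurrence for n = 0, 1, 2, 3): a_0 = 2, a_1 = -2, a_2 = 3, a_3 = -2/3, a_4 = -1/4, a_5 = 1/5.

a_(n+2) = (-n(n-1) - n + 3) / ((n+1)(n+2)) * a_n; check: a_0 = 2, a_1 = -2, a_2 = 3, a_3 = -2/3, a_4 = -1/4, a_5 = 1/5


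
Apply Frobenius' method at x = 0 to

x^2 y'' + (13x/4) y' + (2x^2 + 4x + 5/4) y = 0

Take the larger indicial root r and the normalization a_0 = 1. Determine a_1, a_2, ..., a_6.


Write in Frobenius form y'' + (p(x)/x) y' + (q(x)/x^2) y = 0:
  p(x) = 13/4,  q(x) = 2x^2 + 4x + 5/4.
Indicial equation: r(r-1) + (13/4) r + (5/4) = 0 -> roots r_1 = -1, r_2 = -5/4.
Take r = r_1 = -1. Let y(x) = x^r sum_{n>=0} a_n x^n with a_0 = 1.
Substitute y = x^r sum a_n x^n and match x^{r+n}. The recurrence is
  D(n) a_n + 4 a_{n-1} + 2 a_{n-2} = 0,  where D(n) = (r+n)(r+n-1) + (13/4)(r+n) + (5/4).
  a_n = [-4 a_{n-1} - 2 a_{n-2}] / D(n).
Since the indicial polynomial factors as (r - r_1)(r - r_2), D(n) = (r_1 + n - r_1)(r_1 + n - r_2) = n(n + 1/4).
Evaluating step by step (a_0 = 1):
  n = 1: D(1) = 1(1 + 1/4) = 5/4; numerator = -4(1) = -4; a_1 = (-4)/(5/4) = -16/5
  n = 2: D(2) = 2(2 + 1/4) = 9/2; numerator = -4(-16/5) - 2(1) = 54/5; a_2 = (54/5)/(9/2) = 12/5
  n = 3: D(3) = 3(3 + 1/4) = 39/4; numerator = -4(12/5) - 2(-16/5) = -16/5; a_3 = (-16/5)/(39/4) = -64/195
  n = 4: D(4) = 4(4 + 1/4) = 17; numerator = -4(-64/195) - 2(12/5) = -136/39; a_4 = (-136/39)/(17) = -8/39
  n = 5: D(5) = 5(5 + 1/4) = 105/4; numerator = -4(-8/39) - 2(-64/195) = 96/65; a_5 = (96/65)/(105/4) = 128/2275
  n = 6: D(6) = 6(6 + 1/4) = 75/2; numerator = -4(128/2275) - 2(-8/39) = 1264/6825; a_6 = (1264/6825)/(75/2) = 2528/511875

r = -1; a_0 = 1; a_1 = -16/5; a_2 = 12/5; a_3 = -64/195; a_4 = -8/39; a_5 = 128/2275; a_6 = 2528/511875


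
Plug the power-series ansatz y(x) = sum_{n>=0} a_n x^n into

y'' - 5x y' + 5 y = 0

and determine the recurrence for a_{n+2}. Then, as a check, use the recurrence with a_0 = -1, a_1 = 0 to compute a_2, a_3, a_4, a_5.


Substitute y = sum_n a_n x^n.
y''(x) has coefficient (n+2)(n+1) a_{n+2} at x^n;
-5 x y'(x) has coefficient -5 n a_n at x^n (shift);
5 y(x) has coefficient 5 a_n at x^n.
Matching x^n: (n+2)(n+1) a_{n+2} + (-5n + 5) a_n = 0.
Thus a_{n+2} = (5n - 5) / ((n+1)(n+2)) * a_n.

Check with a_0 = -1, a_1 = 0 (apply the recurrence for n = 0, 1, 2, 3): a_0 = -1, a_1 = 0, a_2 = 5/2, a_3 = 0, a_4 = 25/24, a_5 = 0.

a_(n+2) = (5n - 5) / ((n+1)(n+2)) * a_n; check: a_0 = -1, a_1 = 0, a_2 = 5/2, a_3 = 0, a_4 = 25/24, a_5 = 0


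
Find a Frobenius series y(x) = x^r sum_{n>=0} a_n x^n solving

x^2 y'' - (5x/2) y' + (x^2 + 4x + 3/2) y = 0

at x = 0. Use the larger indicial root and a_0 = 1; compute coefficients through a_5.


Write in Frobenius form y'' + (p(x)/x) y' + (q(x)/x^2) y = 0:
  p(x) = -5/2,  q(x) = x^2 + 4x + 3/2.
Indicial equation: r(r-1) + (-5/2) r + (3/2) = 0 -> roots r_1 = 3, r_2 = 1/2.
Take r = r_1 = 3. Let y(x) = x^r sum_{n>=0} a_n x^n with a_0 = 1.
Substitute y = x^r sum a_n x^n and match x^{r+n}. The recurrence is
  D(n) a_n + 4 a_{n-1} + 1 a_{n-2} = 0,  where D(n) = (r+n)(r+n-1) + (-5/2)(r+n) + (3/2).
  a_n = [-4 a_{n-1} - 1 a_{n-2}] / D(n).
Since the indicial polynomial factors as (r - r_1)(r - r_2), D(n) = (r_1 + n - r_1)(r_1 + n - r_2) = n(n + 5/2).
Evaluating step by step (a_0 = 1):
  n = 1: D(1) = 1(1 + 5/2) = 7/2; numerator = -4(1) = -4; a_1 = (-4)/(7/2) = -8/7
  n = 2: D(2) = 2(2 + 5/2) = 9; numerator = -4(-8/7) - 1(1) = 25/7; a_2 = (25/7)/(9) = 25/63
  n = 3: D(3) = 3(3 + 5/2) = 33/2; numerator = -4(25/63) - 1(-8/7) = -4/9; a_3 = (-4/9)/(33/2) = -8/297
  n = 4: D(4) = 4(4 + 5/2) = 26; numerator = -4(-8/297) - 1(25/63) = -601/2079; a_4 = (-601/2079)/(26) = -601/54054
  n = 5: D(5) = 5(5 + 5/2) = 75/2; numerator = -4(-601/54054) - 1(-8/297) = 1930/27027; a_5 = (1930/27027)/(75/2) = 772/405405

r = 3; a_0 = 1; a_1 = -8/7; a_2 = 25/63; a_3 = -8/297; a_4 = -601/54054; a_5 = 772/405405


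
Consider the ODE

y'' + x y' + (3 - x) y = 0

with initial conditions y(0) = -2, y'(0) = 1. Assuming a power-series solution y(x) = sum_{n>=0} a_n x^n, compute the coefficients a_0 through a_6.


Ansatz: y(x) = sum_{n>=0} a_n x^n, so y'(x) = sum_{n>=1} n a_n x^(n-1) and y''(x) = sum_{n>=2} n(n-1) a_n x^(n-2).
Substitute into P(x) y'' + Q(x) y' + R(x) y = 0 with P(x) = 1, Q(x) = x, R(x) = 3 - x, and match powers of x.
Initial conditions: a_0 = -2, a_1 = 1.
Setting the coefficient of each power of x to zero and solving order by order (substituting the coefficients already found):
  x^0: 2 a_2 + 3 a_0 = 0  ->  2 a_2 = -3 a_0 = 6  ->  a_2 = 3
  x^1: 6 a_3 + 4 a_1 - a_0 = 0  ->  6 a_3 = -4 a_1 + a_0 = -6  ->  a_3 = -1
  x^2: 12 a_4 + 5 a_2 - a_1 = 0  ->  12 a_4 = -5 a_2 + a_1 = -14  ->  a_4 = -7/6
  x^3: 20 a_5 + 6 a_3 - a_2 = 0  ->  20 a_5 = -6 a_3 + a_2 = 9  ->  a_5 = 9/20
  x^4: 30 a_6 + 7 a_4 - a_3 = 0  ->  30 a_6 = -7 a_4 + a_3 = 43/6  ->  a_6 = 43/180
Truncated series: y(x) = -2 + x + 3 x^2 - x^3 - (7/6) x^4 + (9/20) x^5 + (43/180) x^6 + O(x^7).

a_0 = -2; a_1 = 1; a_2 = 3; a_3 = -1; a_4 = -7/6; a_5 = 9/20; a_6 = 43/180


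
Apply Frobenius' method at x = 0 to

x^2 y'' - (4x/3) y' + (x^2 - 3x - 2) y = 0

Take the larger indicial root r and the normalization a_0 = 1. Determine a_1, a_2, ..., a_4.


Write in Frobenius form y'' + (p(x)/x) y' + (q(x)/x^2) y = 0:
  p(x) = -4/3,  q(x) = x^2 - 3x - 2.
Indicial equation: r(r-1) + (-4/3) r + (-2) = 0 -> roots r_1 = 3, r_2 = -2/3.
Take r = r_1 = 3. Let y(x) = x^r sum_{n>=0} a_n x^n with a_0 = 1.
Substitute y = x^r sum a_n x^n and match x^{r+n}. The recurrence is
  D(n) a_n - 3 a_{n-1} + 1 a_{n-2} = 0,  where D(n) = (r+n)(r+n-1) + (-4/3)(r+n) + (-2).
  a_n = [3 a_{n-1} - 1 a_{n-2}] / D(n).
Since the indicial polynomial factors as (r - r_1)(r - r_2), D(n) = (r_1 + n - r_1)(r_1 + n - r_2) = n(n + 11/3).
Evaluating step by step (a_0 = 1):
  n = 1: D(1) = 1(1 + 11/3) = 14/3; numerator = 3(1) = 3; a_1 = (3)/(14/3) = 9/14
  n = 2: D(2) = 2(2 + 11/3) = 34/3; numerator = 3(9/14) - 1(1) = 13/14; a_2 = (13/14)/(34/3) = 39/476
  n = 3: D(3) = 3(3 + 11/3) = 20; numerator = 3(39/476) - 1(9/14) = -27/68; a_3 = (-27/68)/(20) = -27/1360
  n = 4: D(4) = 4(4 + 11/3) = 92/3; numerator = 3(-27/1360) - 1(39/476) = -1347/9520; a_4 = (-1347/9520)/(92/3) = -4041/875840

r = 3; a_0 = 1; a_1 = 9/14; a_2 = 39/476; a_3 = -27/1360; a_4 = -4041/875840


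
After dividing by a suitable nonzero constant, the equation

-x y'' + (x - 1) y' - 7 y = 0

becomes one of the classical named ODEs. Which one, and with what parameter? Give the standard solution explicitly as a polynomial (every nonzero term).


All three coefficients share the factor -1; dividing through by -1 gives  x y'' + (1 - x) y' + 7 y = 0.
This matches the Laguerre equation x y'' + (1 - x) y' + n y = 0 with n = 7; the polynomial solution is L_7(x).
With y = sum_k a_k x^k, matching x^k gives (k+1)k a_{k+1} + (k+1) a_{k+1} - k a_k + n a_k = 0, i.e. (k+1)^2 a_{k+1} = (k - n) a_k = (k - 7) a_k. The right side vanishes at k = 7, so the series terminates at degree 7.
Standard normalization L_n(0) = 1 gives a_0 = 1. Work upward with a_{k+1} = (k - 7) a_k / (k+1)^2:
  a_1 = (0 - 7)(1) / 1^2 = -7/1 = -7
  a_2 = (1 - 7)(-7) / 2^2 = 42/4 = 21/2
  a_3 = (2 - 7)(21/2) / 3^2 = (-105/2)/9 = -35/6
  a_4 = (3 - 7)(-35/6) / 4^2 = (70/3)/16 = 35/24
  a_5 = (4 - 7)(35/24) / 5^2 = (-35/8)/25 = -7/40
  a_6 = (5 - 7)(-7/40) / 6^2 = (7/20)/36 = 7/720
  a_7 = (6 - 7)(7/720) / 7^2 = (-7/720)/49 = -1/5040
Hence L_7(x) = -x^7/5040 + 7 x^6/720 - 7 x^5/40 + 35 x^4/24 - 35 x^3/6 + 21 x^2/2 - 7 x + 1.

L_7(x); series = -x^7/5040 + 7 x^6/720 - 7 x^5/40 + 35 x^4/24 - 35 x^3/6 + 21 x^2/2 - 7 x + 1


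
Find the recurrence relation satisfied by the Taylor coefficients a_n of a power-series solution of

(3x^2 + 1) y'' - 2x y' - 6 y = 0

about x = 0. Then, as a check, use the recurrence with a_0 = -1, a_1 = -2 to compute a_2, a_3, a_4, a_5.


Substitute y = sum_n a_n x^n.
(1 + 3 x^2) y'' contributes (n+2)(n+1) a_{n+2} + 3 n(n-1) a_n at x^n.
-2 x y'(x) contributes -2 n a_n at x^n.
-6 y(x) contributes -6 a_n at x^n.
Matching x^n: (n+2)(n+1) a_{n+2} + (3 n(n-1) - 2 n - 6) a_n = 0.
Thus a_{n+2} = (-3 n(n-1) + 2 n + 6) / ((n+1)(n+2)) * a_n.

Check with a_0 = -1, a_1 = -2 (apply the recurrence for n = 0, 1, 2, 3): a_0 = -1, a_1 = -2, a_2 = -3, a_3 = -8/3, a_4 = -1, a_5 = 4/5.

a_(n+2) = (-3 n(n-1) + 2 n + 6) / ((n+1)(n+2)) * a_n; check: a_0 = -1, a_1 = -2, a_2 = -3, a_3 = -8/3, a_4 = -1, a_5 = 4/5


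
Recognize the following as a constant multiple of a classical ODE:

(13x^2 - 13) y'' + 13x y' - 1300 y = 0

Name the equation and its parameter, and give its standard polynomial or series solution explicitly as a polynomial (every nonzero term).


All three coefficients share the factor -13; dividing through by -13 gives  (1 - x^2) y'' - x y' + 100 y = 0.
This matches the Chebyshev equation (1 - x^2) y'' - x y' + n^2 y = 0 (note the -x y' term, not -2x y') with n^2 = 100, so n = 10; the polynomial solution is T_10(x).
With y = sum_k a_k x^k, matching x^k gives (k+2)(k+1) a_{k+2} = (k^2 - n^2) a_k = (k - 10)(k + 10) a_k. The right side vanishes at k = 10, so the series with the parity of 10 terminates at degree 10.
Standard normalization: leading coefficient of T_n is 2^(n-1), so a_10 = 2^9 = 512. Work downward with a_k = (k+1)(k+2) a_{k+2} / ((k - 10)(k + 10)):
  a_8 = (9)(10)(512) / ((8 - 10)(8 + 10)) = 46080/(-36) = -1280
  a_6 = (7)(8)(-1280) / ((6 - 10)(6 + 10)) = -71680/(-64) = 1120
  a_4 = (5)(6)(1120) / ((4 - 10)(4 + 10)) = 33600/(-84) = -400
  a_2 = (3)(4)(-400) / ((2 - 10)(2 + 10)) = -4800/(-96) = 50
  a_0 = (1)(2)(50) / ((0 - 10)(0 + 10)) = 100/(-100) = -1
Hence T_10(x) = 512 x^10 - 1280 x^8 + 1120 x^6 - 400 x^4 + 50 x^2 - 1.

T_10(x); series = 512 x^10 - 1280 x^8 + 1120 x^6 - 400 x^4 + 50 x^2 - 1


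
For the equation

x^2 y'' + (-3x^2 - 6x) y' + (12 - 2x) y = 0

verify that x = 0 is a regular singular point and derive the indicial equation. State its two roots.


Divide by x^2 to reach normal form y'' + P_1(x) y' + P_2(x) y = 0 with P_1(x) = -3 - 6/x and P_2(x) = -2/x + 12/x^2.
x = 0 is a singular point because the y'-coefficient -3 - 6/x has a pole at x = 0 and the y-coefficient -2/x + 12/x^2 has a pole at x = 0.
It is a regular singular point because x P_1(x) = p(x) = -3x - 6 and x^2 P_2(x) = q(x) = 12 - 2x are polynomials, hence analytic at x = 0.
p(0) = -6,  q(0) = 12.
Indicial equation: r(r-1) + p(0) r + q(0) = 0, i.e. r^2 + (p(0) - 1) r + q(0) = 0, i.e. r^2 - 7 r + 12 = 0.
Discriminant: (-7)^2 - 4(12) = 1, so r = (7 ± 1)/2.
Solving: r_1 = 4, r_2 = 3.

indicial: r^2 - 7 r + 12 = 0; roots r_1 = 4, r_2 = 3


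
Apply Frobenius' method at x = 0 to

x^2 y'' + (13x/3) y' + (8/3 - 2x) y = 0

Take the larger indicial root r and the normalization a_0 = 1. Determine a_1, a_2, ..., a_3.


Write in Frobenius form y'' + (p(x)/x) y' + (q(x)/x^2) y = 0:
  p(x) = 13/3,  q(x) = 8/3 - 2x.
Indicial equation: r(r-1) + (13/3) r + (8/3) = 0 -> roots r_1 = -4/3, r_2 = -2.
Take r = r_1 = -4/3. Let y(x) = x^r sum_{n>=0} a_n x^n with a_0 = 1.
Substitute y = x^r sum a_n x^n and match x^{r+n}. The recurrence is
  D(n) a_n - 2 a_{n-1} = 0,  where D(n) = (r+n)(r+n-1) + (13/3)(r+n) + (8/3).
  a_n = 2 / D(n) * a_{n-1}.
Since the indicial polynomial factors as (r - r_1)(r - r_2), D(n) = (r_1 + n - r_1)(r_1 + n - r_2) = n(n + 2/3).
Evaluating step by step (a_0 = 1):
  n = 1: D(1) = 1(1 + 2/3) = 5/3; numerator = 2(1) = 2; a_1 = (2)/(5/3) = 6/5
  n = 2: D(2) = 2(2 + 2/3) = 16/3; numerator = 2(6/5) = 12/5; a_2 = (12/5)/(16/3) = 9/20
  n = 3: D(3) = 3(3 + 2/3) = 11; numerator = 2(9/20) = 9/10; a_3 = (9/10)/(11) = 9/110

r = -4/3; a_0 = 1; a_1 = 6/5; a_2 = 9/20; a_3 = 9/110


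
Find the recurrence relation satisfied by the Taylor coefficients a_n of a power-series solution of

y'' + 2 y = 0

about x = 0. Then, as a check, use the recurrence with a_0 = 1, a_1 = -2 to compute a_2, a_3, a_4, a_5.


Substitute y = sum_n a_n x^n into y'' + (const) y = 0.
y''(x) = sum_{n>=0} (n+2)(n+1) a_{n+2} x^n.
The ODE becomes sum_n [(n+2)(n+1) a_{n+2} + 2 a_n] x^n = 0.
Setting each coefficient to zero gives the recurrence:
  (n+2)(n+1) a_{n+2} + 2 a_n = 0,
  a_{n+2} = -2 / ((n+1)(n+2)) a_n.

Check with a_0 = 1, a_1 = -2 (apply the recurrence for n = 0, 1, 2, 3): a_0 = 1, a_1 = -2, a_2 = -1, a_3 = 2/3, a_4 = 1/6, a_5 = -1/15.

a_{n+2} = -2/((n+1)(n+2)) * a_n; check: a_0 = 1, a_1 = -2, a_2 = -1, a_3 = 2/3, a_4 = 1/6, a_5 = -1/15


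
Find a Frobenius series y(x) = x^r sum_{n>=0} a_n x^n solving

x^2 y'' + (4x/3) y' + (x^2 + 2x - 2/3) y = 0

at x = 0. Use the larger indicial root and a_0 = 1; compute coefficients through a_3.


Write in Frobenius form y'' + (p(x)/x) y' + (q(x)/x^2) y = 0:
  p(x) = 4/3,  q(x) = x^2 + 2x - 2/3.
Indicial equation: r(r-1) + (4/3) r + (-2/3) = 0 -> roots r_1 = 2/3, r_2 = -1.
Take r = r_1 = 2/3. Let y(x) = x^r sum_{n>=0} a_n x^n with a_0 = 1.
Substitute y = x^r sum a_n x^n and match x^{r+n}. The recurrence is
  D(n) a_n + 2 a_{n-1} + 1 a_{n-2} = 0,  where D(n) = (r+n)(r+n-1) + (4/3)(r+n) + (-2/3).
  a_n = [-2 a_{n-1} - 1 a_{n-2}] / D(n).
Since the indicial polynomial factors as (r - r_1)(r - r_2), D(n) = (r_1 + n - r_1)(r_1 + n - r_2) = n(n + 5/3).
Evaluating step by step (a_0 = 1):
  n = 1: D(1) = 1(1 + 5/3) = 8/3; numerator = -2(1) = -2; a_1 = (-2)/(8/3) = -3/4
  n = 2: D(2) = 2(2 + 5/3) = 22/3; numerator = -2(-3/4) - 1(1) = 1/2; a_2 = (1/2)/(22/3) = 3/44
  n = 3: D(3) = 3(3 + 5/3) = 14; numerator = -2(3/44) - 1(-3/4) = 27/44; a_3 = (27/44)/(14) = 27/616

r = 2/3; a_0 = 1; a_1 = -3/4; a_2 = 3/44; a_3 = 27/616
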